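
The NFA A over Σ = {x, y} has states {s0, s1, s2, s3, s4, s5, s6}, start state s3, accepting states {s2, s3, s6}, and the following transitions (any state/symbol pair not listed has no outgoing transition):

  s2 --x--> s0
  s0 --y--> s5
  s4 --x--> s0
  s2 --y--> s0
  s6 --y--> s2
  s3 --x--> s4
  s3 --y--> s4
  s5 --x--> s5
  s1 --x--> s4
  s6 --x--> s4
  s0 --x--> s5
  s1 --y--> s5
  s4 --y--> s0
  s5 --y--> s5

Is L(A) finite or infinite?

finite

The useful states (reachable from s3 and able to reach an accepting state) are {s3}.
Restricted to these states the transition graph has no cycle, so every accepting path has bounded length and L is finite.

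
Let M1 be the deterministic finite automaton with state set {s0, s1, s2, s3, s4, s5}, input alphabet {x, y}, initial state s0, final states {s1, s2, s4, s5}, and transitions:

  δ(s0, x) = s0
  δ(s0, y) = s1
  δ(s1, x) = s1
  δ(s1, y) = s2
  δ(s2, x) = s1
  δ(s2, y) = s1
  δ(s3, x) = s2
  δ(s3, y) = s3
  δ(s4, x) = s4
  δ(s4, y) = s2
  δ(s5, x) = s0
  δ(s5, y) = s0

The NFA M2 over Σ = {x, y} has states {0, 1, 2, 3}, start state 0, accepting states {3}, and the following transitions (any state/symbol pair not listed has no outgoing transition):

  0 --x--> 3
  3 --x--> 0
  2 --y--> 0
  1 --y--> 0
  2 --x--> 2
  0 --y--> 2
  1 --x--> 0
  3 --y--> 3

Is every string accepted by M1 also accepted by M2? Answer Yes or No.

No

The string y is in L(M1) but not in L(M2).
So L(M1) ⊄ L(M2).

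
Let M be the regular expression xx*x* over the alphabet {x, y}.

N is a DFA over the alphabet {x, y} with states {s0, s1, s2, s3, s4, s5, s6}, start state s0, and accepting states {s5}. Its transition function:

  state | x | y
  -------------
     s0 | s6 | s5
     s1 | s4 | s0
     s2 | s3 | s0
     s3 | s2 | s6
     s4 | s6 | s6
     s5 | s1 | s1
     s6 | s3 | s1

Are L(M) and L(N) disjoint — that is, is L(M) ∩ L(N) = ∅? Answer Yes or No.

Converting the expression M to a DFA (subset construction, then merging equivalent states) gives the minimal DFA with states {m0, m1, m2}, start state m0, accepting states {m1} and transitions m0: x→m1, y→m2; m1: x→m1, y→m2; m2: x→m2, y→m2.
Exploring the product automaton M × N from the start pair (m0, s0), following both machines on each input symbol, reaches 11 state pairs: (m0, s0), (m1, s6), (m2, s5), (m1, s3), (m2, s1), (m1, s2), (m2, s6), (m2, s4), (m2, s0), (m2, s3), (m2, s2).
M accepts in {m1} and N accepts in {s5}; no reachable pair has both components accepting, so no string drives both machines to acceptance simultaneously and L(M) ∩ L(N) = ∅.
So no string is accepted by both, and the intersection is empty.

Yes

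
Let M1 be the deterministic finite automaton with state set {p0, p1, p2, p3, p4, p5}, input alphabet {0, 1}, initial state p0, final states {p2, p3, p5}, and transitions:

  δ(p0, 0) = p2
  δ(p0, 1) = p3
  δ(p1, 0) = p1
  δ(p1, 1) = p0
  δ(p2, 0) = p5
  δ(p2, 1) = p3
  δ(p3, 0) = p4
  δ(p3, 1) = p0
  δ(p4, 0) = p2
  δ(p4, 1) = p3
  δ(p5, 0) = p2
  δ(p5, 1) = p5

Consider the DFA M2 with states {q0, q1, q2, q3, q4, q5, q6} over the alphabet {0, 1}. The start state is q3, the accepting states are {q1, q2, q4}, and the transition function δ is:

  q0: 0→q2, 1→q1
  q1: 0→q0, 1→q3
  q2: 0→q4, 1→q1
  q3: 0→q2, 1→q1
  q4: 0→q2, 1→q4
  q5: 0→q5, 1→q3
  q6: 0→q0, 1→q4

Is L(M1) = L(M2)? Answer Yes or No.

Exploring the product automaton M1 × M2 from the start pair (p0, q3), following both machines on each input symbol, reaches 5 state pairs: (p0, q3), (p2, q2), (p3, q1), (p5, q4), (p4, q0).
M1 accepts in {p2, p3, p5} and M2 accepts in {q1, q2, q4}. In every reachable pair the two components are either both accepting — (p2, q2), (p3, q1), (p5, q4) — or both non-accepting, so no string is accepted by exactly one of the machines: L(M1) \ L(M2) and L(M2) \ L(M1) are both empty.
Hence every string is accepted by M1 iff it is accepted by M2, and the two languages coincide.

Yes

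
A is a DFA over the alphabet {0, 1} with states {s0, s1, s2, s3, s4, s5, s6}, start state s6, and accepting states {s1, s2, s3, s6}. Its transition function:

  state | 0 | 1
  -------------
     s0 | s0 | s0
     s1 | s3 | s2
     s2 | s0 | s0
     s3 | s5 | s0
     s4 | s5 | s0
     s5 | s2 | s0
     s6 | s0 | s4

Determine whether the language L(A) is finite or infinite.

finite

The useful states (reachable from s6 and able to reach an accepting state) are {s2, s4, s5, s6}.
Restricted to these states the transition graph has no cycle, so every accepting path has bounded length and L is finite.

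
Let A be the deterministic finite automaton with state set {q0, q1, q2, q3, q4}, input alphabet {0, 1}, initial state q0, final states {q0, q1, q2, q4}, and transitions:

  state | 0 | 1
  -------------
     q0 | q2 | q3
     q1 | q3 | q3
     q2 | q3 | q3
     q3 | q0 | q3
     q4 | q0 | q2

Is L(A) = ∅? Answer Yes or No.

The empty string ε is accepted: the run q0 ends in the accepting state q0.
Since at least one string is accepted, L(A) is not empty.

No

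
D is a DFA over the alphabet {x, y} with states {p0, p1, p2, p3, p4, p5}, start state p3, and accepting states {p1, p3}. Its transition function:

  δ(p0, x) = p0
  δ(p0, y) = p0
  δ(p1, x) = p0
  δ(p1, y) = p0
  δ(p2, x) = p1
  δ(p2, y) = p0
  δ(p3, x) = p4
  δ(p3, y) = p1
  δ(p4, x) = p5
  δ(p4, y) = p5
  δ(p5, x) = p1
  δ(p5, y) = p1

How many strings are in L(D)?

The useful subgraph on states {p1, p3, p4, p5} is acyclic, so L(D) is finite; the longest accepting path visits 4 useful states, giving maximum string length 3.
Counting accepting paths from p3 by length: 1 of length 0, 1 of length 1, 4 of length 3. Total 6.

6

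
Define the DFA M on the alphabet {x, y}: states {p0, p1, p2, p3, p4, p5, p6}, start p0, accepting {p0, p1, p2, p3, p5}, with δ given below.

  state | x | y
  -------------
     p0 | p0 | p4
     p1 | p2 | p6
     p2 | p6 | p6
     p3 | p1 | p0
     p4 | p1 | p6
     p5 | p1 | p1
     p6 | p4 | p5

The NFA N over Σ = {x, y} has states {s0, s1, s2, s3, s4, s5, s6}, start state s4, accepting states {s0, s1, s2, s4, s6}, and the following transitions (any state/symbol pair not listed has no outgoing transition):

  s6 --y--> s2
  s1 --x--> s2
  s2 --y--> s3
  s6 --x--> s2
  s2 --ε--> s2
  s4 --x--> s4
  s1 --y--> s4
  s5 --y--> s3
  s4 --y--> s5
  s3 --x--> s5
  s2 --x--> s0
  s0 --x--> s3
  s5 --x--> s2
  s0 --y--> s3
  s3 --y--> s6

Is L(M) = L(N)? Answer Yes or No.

Yes

Exploring the product automaton M × N from the start pair (p0, s4), following both machines on each input symbol, reaches 6 state pairs: (p0, s4), (p4, s5), (p1, s2), (p6, s3), (p2, s0), (p5, s6).
M accepts in {p0, p1, p2, p3, p5} and N accepts in {s0, s1, s2, s4, s6}. In every reachable pair the two components are either both accepting — (p0, s4), (p1, s2), (p2, s0), (p5, s6) — or both non-accepting, so no string is accepted by exactly one of the machines: L(M) \ L(N) and L(N) \ L(M) are both empty.
Hence every string is accepted by M iff it is accepted by N, and the two languages coincide.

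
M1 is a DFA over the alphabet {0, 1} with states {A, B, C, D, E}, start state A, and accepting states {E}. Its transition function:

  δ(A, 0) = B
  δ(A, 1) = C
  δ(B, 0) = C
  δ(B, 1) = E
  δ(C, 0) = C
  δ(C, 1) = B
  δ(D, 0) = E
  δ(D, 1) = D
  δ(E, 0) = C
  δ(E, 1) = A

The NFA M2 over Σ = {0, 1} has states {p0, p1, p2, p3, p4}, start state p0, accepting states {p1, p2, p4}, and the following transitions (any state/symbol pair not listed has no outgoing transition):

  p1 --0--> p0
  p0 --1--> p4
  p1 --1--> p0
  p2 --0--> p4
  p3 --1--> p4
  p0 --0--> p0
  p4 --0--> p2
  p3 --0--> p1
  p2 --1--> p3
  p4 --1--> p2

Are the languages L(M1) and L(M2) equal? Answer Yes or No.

The string 111 is accepted by M1 but rejected by M2.
So L(M1) ≠ L(M2).

No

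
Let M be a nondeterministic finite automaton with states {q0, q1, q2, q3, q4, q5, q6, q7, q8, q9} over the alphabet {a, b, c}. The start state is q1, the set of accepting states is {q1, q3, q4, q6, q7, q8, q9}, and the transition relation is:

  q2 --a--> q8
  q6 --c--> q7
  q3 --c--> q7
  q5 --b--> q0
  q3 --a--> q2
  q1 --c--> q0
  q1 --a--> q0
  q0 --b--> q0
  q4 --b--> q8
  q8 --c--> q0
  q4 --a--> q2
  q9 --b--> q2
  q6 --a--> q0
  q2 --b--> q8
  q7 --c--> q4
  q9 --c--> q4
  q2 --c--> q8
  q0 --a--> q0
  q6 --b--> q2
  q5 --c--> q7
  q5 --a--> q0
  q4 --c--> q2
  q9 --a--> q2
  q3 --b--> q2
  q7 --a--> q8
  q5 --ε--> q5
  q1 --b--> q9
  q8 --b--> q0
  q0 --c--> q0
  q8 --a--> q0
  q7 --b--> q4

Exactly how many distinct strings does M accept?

16

The useful subgraph on states {q1, q2, q4, q8, q9} is acyclic, so L(M) is finite; the longest accepting path visits 5 useful states, giving maximum string length 4.
Counting accepting paths from q1 by length: 1 of length 0, 1 of length 1, 1 of length 2, 7 of length 3, 6 of length 4. Total 16.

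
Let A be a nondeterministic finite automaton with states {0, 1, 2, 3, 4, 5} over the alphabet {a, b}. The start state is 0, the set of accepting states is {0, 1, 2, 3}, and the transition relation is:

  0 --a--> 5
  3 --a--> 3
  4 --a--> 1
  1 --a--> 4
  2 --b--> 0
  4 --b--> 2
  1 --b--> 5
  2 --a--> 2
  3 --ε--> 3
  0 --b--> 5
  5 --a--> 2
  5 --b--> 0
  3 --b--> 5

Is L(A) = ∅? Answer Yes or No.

The empty string ε is accepted: the run 0 ends in the accepting state 0.
Since at least one string is accepted, L(A) is not empty.

No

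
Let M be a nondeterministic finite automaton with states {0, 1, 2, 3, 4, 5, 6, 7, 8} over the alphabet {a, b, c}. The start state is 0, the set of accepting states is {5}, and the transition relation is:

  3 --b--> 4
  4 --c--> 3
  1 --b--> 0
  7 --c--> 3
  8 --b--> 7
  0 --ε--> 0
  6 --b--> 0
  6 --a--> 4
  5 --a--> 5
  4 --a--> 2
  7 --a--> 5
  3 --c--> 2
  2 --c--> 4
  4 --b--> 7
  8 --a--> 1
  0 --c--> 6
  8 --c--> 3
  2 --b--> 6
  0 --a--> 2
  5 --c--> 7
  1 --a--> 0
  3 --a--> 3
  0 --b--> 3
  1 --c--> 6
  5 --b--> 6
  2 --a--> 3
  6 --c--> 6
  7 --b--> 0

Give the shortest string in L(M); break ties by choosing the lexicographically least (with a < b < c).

acba

A breadth-first search from 0 reaches an accepting state first via the path 0 → 2 → 4 → 7 → 5 on input acba.
No string of length < 4 is accepted (BFS exhausts all shorter strings without reaching an accepting state), and acba is the lexicographically least accepting string of length 4.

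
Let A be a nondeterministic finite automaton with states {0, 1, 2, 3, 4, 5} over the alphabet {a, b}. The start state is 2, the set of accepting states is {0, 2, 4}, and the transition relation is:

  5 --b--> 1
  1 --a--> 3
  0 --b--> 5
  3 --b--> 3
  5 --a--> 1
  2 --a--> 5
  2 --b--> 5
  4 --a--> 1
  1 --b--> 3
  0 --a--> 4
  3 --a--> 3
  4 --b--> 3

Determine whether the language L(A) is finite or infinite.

The useful states (reachable from 2 and able to reach an accepting state) are {2}.
Restricted to these states the transition graph has no cycle, so every accepting path has bounded length and L is finite.

finite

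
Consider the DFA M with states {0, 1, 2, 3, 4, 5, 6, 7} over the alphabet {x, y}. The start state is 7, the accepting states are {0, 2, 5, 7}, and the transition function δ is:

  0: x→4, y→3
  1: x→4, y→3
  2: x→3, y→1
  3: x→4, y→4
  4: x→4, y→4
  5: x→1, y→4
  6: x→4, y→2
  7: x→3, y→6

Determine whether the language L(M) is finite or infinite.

The useful states (reachable from 7 and able to reach an accepting state) are {2, 6, 7}.
Restricted to these states the transition graph has no cycle, so every accepting path has bounded length and L is finite.

finite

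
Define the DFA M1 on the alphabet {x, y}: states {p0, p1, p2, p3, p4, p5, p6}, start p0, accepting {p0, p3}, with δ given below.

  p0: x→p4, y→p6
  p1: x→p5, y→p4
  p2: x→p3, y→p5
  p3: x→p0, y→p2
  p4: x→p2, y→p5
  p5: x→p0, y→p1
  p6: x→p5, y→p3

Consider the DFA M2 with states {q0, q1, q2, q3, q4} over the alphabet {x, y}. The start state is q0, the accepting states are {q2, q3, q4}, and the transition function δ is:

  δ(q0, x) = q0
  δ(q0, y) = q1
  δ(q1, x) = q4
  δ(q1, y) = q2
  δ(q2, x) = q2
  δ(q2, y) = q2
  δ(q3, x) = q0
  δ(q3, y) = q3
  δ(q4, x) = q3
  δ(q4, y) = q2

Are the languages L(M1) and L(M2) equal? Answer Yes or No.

The empty string ε is accepted by M1 but rejected by M2.
So L(M1) ≠ L(M2).

No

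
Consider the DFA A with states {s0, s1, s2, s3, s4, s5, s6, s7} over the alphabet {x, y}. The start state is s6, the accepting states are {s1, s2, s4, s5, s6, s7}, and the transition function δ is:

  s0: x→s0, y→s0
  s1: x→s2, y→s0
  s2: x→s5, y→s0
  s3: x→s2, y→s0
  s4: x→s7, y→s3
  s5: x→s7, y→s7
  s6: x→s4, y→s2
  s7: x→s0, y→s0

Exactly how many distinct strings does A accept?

The useful subgraph on states {s2, s3, s4, s5, s6, s7} is acyclic, so L(A) is finite; the longest accepting path visits 6 useful states, giving maximum string length 5.
Counting accepting paths from s6 by length: 1 of length 0, 2 of length 1, 2 of length 2, 3 of length 3, 1 of length 4, 2 of length 5. Total 11.

11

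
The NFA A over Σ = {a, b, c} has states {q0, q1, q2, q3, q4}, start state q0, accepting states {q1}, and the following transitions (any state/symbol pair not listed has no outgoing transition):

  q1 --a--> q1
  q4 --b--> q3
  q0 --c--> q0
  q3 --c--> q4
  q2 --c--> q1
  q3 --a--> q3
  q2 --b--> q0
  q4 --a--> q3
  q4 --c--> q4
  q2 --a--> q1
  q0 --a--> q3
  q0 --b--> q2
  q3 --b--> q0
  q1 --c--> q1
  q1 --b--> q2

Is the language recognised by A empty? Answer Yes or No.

No

The string ba is accepted: the run q0 → q2 → q1 ends in the accepting state q1.
Since at least one string is accepted, L(A) is not empty.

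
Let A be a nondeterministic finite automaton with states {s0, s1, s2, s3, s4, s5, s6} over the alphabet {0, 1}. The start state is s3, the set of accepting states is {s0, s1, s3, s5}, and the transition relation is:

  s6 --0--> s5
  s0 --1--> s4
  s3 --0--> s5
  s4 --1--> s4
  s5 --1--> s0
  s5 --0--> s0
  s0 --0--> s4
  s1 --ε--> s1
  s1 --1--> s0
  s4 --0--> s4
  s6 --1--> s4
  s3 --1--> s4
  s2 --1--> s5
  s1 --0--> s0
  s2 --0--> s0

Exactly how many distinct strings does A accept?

4

The useful subgraph on states {s0, s3, s5} is acyclic, so L(A) is finite; the longest accepting path visits 3 useful states, giving maximum string length 2.
Counting accepting paths from s3 by length: 1 of length 0, 1 of length 1, 2 of length 2. Total 4.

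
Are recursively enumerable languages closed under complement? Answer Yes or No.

If both L and its complement were r.e., running the two recognisers in parallel would decide L, so L would be recursive; but there are r.e. languages that are not recursive (e.g. the halting problem), and their complements are therefore not r.e.

No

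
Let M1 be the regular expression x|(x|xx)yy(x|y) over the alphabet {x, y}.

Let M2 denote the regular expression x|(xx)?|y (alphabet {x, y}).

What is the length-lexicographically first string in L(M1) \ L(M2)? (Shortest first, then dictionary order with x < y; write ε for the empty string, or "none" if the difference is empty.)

xyyx

The string xyyx is accepted by M1 but not by M2.
No shorter string lies in the difference, and xyyx is the lexicographically first length-4 string in L(M1) \ L(M2).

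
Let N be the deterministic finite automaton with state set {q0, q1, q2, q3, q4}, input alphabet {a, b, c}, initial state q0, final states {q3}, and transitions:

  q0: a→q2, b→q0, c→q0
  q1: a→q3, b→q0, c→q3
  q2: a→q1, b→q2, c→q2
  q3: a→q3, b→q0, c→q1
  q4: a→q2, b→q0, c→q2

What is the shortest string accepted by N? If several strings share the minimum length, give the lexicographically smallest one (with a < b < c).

aaa

A breadth-first search from q0 reaches an accepting state first via the path q0 → q2 → q1 → q3 on input aaa.
No string of length < 3 is accepted (BFS exhausts all shorter strings without reaching an accepting state), and aaa is the lexicographically least accepting string of length 3.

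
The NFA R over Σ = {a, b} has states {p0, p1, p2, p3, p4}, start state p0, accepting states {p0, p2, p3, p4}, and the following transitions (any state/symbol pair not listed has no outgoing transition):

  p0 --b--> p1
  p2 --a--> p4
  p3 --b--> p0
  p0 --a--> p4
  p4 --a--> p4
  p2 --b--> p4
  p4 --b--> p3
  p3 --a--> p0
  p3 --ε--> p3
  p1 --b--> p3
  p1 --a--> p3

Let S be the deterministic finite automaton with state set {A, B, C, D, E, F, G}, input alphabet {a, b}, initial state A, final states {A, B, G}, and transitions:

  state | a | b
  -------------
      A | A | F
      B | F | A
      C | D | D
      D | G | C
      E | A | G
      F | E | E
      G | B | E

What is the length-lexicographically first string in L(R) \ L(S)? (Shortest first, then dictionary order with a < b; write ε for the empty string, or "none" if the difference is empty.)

The string ab is accepted by R but not by S.
No shorter string lies in the difference, and ab is the lexicographically first length-2 string in L(R) \ L(S).

ab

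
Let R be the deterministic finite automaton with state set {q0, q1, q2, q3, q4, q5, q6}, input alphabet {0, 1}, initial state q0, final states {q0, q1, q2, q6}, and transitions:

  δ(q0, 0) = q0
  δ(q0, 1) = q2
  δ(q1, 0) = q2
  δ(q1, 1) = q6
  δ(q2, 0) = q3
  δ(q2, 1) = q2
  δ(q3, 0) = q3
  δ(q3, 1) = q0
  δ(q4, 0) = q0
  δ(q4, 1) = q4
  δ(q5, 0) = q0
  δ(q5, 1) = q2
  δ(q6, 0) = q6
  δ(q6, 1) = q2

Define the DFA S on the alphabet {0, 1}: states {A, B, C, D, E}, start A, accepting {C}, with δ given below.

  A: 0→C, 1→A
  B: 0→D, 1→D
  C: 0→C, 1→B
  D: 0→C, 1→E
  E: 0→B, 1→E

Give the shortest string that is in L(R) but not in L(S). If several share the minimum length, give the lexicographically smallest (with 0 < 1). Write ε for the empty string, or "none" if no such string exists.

The empty string ε is accepted by R but not by S.
Since ε is the unique shortest string, it is the required witness.

ε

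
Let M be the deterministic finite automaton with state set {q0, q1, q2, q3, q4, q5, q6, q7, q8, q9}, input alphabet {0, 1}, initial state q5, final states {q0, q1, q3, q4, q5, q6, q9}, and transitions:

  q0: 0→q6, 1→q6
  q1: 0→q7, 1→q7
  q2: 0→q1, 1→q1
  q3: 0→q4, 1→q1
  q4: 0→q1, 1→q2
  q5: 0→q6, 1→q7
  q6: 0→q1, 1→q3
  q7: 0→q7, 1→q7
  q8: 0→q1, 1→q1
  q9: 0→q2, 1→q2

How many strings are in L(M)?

9

The useful subgraph on states {q1, q2, q3, q4, q5, q6} is acyclic, so L(M) is finite; the longest accepting path visits 6 useful states, giving maximum string length 5.
Counting accepting paths from q5 by length: 1 of length 0, 1 of length 1, 2 of length 2, 2 of length 3, 1 of length 4, 2 of length 5. Total 9.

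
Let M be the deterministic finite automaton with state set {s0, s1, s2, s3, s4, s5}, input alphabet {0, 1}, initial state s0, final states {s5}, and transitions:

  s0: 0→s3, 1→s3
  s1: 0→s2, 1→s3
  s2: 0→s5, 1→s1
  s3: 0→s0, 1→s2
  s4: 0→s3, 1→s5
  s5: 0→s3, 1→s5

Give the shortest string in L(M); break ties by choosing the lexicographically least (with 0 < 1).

A breadth-first search from s0 reaches an accepting state first via the path s0 → s3 → s2 → s5 on input 010.
No string of length < 3 is accepted (BFS exhausts all shorter strings without reaching an accepting state), and 010 is the lexicographically least accepting string of length 3.

010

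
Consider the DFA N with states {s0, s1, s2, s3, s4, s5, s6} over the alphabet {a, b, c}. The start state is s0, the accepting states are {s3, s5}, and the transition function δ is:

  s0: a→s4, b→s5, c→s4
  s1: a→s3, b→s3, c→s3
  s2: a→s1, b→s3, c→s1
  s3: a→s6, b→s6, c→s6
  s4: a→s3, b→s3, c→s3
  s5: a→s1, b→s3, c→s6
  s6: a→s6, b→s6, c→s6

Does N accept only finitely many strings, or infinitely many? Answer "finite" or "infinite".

The useful states (reachable from s0 and able to reach an accepting state) are {s0, s1, s3, s4, s5}.
Restricted to these states the transition graph has no cycle, so every accepting path has bounded length and L is finite.

finite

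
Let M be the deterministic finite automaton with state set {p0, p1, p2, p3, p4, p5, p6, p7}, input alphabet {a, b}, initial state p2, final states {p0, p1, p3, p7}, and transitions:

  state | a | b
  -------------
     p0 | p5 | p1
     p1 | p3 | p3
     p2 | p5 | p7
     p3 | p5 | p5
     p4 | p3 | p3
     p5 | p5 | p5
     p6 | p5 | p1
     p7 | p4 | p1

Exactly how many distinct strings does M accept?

The useful subgraph on states {p1, p2, p3, p4, p7} is acyclic, so L(M) is finite; the longest accepting path visits 4 useful states, giving maximum string length 3.
Counting accepting paths from p2 by length: 1 of length 1, 1 of length 2, 4 of length 3. Total 6.

6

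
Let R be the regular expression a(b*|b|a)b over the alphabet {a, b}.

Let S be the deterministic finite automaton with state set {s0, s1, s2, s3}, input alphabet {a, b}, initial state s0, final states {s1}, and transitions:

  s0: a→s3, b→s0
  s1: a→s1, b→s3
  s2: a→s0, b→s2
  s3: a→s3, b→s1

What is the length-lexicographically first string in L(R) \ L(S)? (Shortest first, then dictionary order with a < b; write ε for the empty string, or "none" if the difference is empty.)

The string abb is accepted by R but not by S.
No shorter string lies in the difference, and abb is the lexicographically first length-3 string in L(R) \ L(S).

abb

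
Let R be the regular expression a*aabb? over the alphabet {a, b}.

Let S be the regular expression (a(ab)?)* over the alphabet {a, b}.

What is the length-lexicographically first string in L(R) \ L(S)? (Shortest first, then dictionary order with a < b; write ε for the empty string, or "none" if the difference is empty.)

The string aabb is accepted by R but not by S.
No shorter string lies in the difference, and aabb is the lexicographically first length-4 string in L(R) \ L(S).

aabb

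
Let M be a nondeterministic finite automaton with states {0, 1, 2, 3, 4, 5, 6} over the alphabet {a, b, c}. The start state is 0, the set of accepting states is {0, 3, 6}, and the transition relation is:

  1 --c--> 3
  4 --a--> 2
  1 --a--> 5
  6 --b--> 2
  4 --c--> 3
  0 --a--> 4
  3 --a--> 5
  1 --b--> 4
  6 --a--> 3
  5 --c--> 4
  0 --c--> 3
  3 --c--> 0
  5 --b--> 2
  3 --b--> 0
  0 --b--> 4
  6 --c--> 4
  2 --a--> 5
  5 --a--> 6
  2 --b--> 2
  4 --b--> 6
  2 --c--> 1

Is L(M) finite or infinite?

State 0 is reachable from the start and can reach an accepting state, and it lies on the cycle 0 → 3 → 0.
Traversing that cycle any number of times yields accepted strings of unbounded length, so the language is infinite.

infinite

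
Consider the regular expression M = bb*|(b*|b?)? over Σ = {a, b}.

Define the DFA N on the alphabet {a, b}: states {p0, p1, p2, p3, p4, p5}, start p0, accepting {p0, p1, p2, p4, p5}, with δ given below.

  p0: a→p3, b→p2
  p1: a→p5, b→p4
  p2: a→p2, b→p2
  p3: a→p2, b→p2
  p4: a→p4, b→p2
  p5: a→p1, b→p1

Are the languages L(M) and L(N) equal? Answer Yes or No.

The string aa is accepted by N but rejected by M.
So L(M) ≠ L(N).

No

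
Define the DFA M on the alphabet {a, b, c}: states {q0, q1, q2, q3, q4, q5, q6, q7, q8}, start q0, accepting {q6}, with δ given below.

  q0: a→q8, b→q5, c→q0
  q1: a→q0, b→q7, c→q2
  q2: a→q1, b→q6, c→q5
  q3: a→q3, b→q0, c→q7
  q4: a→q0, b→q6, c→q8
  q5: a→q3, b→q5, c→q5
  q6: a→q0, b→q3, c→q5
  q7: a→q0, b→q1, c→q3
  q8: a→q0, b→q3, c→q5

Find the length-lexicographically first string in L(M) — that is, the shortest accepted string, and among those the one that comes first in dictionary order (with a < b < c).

abcbcb

A breadth-first search from q0 reaches an accepting state first via the path q0 → q8 → q3 → q7 → q1 → q2 → q6 on input abcbcb.
No string of length < 6 is accepted (BFS exhausts all shorter strings without reaching an accepting state), and abcbcb is the lexicographically least accepting string of length 6.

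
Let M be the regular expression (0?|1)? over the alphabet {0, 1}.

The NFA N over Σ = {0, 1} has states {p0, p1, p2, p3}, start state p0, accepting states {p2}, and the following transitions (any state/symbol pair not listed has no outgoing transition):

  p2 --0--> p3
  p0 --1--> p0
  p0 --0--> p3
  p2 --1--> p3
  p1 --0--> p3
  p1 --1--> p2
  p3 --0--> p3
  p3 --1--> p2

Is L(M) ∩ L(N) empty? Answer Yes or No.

Converting the expression M to a DFA (subset construction, then merging equivalent states) gives the minimal DFA with states {m0, m1, m2}, start state m0, accepting states {m0, m1} and transitions m0: 0→m1, 1→m1; m1: 0→m2, 1→m2; m2: 0→m2, 1→m2.
Exploring the product automaton M × N from the start pair (m0, p0), following both machines on each input symbol, reaches 6 state pairs: (m0, p0), (m1, p3), (m1, p0), (m2, p3), (m2, p2), (m2, p0).
M accepts in {m0, m1} and N accepts in {p2}; no reachable pair has both components accepting, so no string drives both machines to acceptance simultaneously and L(M) ∩ L(N) = ∅.
So no string is accepted by both, and the intersection is empty.

Yes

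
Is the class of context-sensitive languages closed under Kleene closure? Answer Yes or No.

An LBA guesses a factorisation of the input into blocks (marking block boundaries on a second track) and verifies each block with the LBA for L; this uses no space beyond the input, so L* is context-sensitive.
So the context-sensitive languages are closed under Kleene star.

Yes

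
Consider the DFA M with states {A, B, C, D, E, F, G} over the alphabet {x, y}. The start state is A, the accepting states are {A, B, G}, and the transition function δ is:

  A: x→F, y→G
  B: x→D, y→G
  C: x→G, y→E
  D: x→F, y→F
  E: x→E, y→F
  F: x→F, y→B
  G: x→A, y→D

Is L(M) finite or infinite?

infinite

State F is reachable from the start and can reach an accepting state, and it lies on the cycle F → B → D → F.
Traversing that cycle any number of times yields accepted strings of unbounded length, so the language is infinite.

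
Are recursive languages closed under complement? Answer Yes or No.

Run the decider for L and flip its answer; since the decider halts on every input, this decides the complement.
So the recursive languages are closed under complement.

Yes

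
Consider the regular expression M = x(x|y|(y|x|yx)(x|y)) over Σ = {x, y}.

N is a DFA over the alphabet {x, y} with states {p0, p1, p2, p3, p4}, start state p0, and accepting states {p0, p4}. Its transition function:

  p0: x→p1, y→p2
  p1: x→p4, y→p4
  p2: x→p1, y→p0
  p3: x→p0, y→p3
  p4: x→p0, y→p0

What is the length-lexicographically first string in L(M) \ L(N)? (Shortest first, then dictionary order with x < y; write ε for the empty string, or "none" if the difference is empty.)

xyxx

The string xyxx is accepted by M but not by N.
No shorter string lies in the difference, and xyxx is the lexicographically first length-4 string in L(M) \ L(N).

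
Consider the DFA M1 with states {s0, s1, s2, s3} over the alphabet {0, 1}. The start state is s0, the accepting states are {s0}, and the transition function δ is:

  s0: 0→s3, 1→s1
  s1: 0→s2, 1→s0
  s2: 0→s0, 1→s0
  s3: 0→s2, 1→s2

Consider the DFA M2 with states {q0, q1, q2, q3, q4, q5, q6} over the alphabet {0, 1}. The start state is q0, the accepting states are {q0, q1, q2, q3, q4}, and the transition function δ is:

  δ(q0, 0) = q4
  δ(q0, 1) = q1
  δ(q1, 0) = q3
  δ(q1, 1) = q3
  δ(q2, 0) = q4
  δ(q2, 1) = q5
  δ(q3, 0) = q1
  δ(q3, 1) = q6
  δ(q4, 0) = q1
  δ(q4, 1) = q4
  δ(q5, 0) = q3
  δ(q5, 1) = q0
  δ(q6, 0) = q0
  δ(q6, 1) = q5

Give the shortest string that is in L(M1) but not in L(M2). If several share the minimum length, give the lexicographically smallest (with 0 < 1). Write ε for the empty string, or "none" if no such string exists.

101

The string 101 is accepted by M1 but not by M2.
No shorter string lies in the difference, and 101 is the lexicographically first length-3 string in L(M1) \ L(M2).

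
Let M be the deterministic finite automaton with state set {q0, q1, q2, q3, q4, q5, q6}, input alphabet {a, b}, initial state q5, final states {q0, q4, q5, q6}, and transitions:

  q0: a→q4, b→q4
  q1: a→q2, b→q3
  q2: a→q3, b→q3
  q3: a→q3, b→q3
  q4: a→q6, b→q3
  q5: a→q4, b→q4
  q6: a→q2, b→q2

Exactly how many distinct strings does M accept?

The useful subgraph on states {q4, q5, q6} is acyclic, so L(M) is finite; the longest accepting path visits 3 useful states, giving maximum string length 2.
Counting accepting paths from q5 by length: 1 of length 0, 2 of length 1, 2 of length 2. Total 5.

5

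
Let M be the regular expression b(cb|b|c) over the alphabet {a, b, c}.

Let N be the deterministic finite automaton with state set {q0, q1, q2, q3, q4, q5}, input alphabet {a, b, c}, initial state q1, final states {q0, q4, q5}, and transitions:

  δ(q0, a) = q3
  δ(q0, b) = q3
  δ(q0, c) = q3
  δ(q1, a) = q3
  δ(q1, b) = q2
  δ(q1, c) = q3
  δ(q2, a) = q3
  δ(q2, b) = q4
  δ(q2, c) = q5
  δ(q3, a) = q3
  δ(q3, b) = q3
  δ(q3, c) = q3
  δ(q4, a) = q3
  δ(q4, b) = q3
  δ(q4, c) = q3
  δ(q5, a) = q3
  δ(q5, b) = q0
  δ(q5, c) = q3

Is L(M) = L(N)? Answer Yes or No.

Converting the expression M to a DFA (subset construction, then merging equivalent states) gives the minimal DFA with states {m0, m1, m2, m3, m4}, start state m0, accepting states {m3, m4} and transitions m0: a→m1, b→m2, c→m1; m1: a→m1, b→m1, c→m1; m2: a→m1, b→m3, c→m4; m3: a→m1, b→m1, c→m1; m4: a→m1, b→m3, c→m1.
Exploring the product automaton M × N from the start pair (m0, q1), following both machines on each input symbol, reaches 6 state pairs: (m0, q1), (m1, q3), (m2, q2), (m3, q4), (m4, q5), (m3, q0).
M accepts in {m3, m4} and N accepts in {q0, q4, q5}. In every reachable pair the two components are either both accepting — (m3, q4), (m4, q5), (m3, q0) — or both non-accepting, so no string is accepted by exactly one of the machines: L(M) \ L(N) and L(N) \ L(M) are both empty.
Hence every string is accepted by M iff it is accepted by N, and the two languages coincide.

Yes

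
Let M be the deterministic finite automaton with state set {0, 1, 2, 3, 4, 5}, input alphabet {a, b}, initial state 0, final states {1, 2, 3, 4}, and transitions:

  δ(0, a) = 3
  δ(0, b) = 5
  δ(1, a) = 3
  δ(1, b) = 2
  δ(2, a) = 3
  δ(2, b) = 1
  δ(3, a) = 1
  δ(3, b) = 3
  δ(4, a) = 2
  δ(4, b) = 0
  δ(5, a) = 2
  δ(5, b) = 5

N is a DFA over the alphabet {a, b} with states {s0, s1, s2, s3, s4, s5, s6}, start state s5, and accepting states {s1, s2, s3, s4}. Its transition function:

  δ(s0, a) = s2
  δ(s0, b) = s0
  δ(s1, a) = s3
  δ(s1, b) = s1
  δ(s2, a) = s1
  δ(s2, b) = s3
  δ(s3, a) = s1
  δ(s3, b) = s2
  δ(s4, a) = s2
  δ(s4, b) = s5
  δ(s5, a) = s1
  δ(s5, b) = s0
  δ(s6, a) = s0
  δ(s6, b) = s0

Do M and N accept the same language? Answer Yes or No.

Exploring the product automaton M × N from the start pair (0, s5), following both machines on each input symbol, reaches 5 state pairs: (0, s5), (3, s1), (5, s0), (1, s3), (2, s2).
M accepts in {1, 2, 3, 4} and N accepts in {s1, s2, s3, s4}. In every reachable pair the two components are either both accepting — (3, s1), (1, s3), (2, s2) — or both non-accepting, so no string is accepted by exactly one of the machines: L(M) \ L(N) and L(N) \ L(M) are both empty.
Hence every string is accepted by M iff it is accepted by N, and the two languages coincide.

Yes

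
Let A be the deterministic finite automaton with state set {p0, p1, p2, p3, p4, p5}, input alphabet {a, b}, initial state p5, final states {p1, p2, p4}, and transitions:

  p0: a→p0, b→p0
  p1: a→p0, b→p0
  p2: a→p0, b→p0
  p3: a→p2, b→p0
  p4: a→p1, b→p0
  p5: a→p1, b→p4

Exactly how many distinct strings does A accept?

The useful subgraph on states {p1, p4, p5} is acyclic, so L(A) is finite; the longest accepting path visits 3 useful states, giving maximum string length 2.
Counting accepting paths from p5 by length: 2 of length 1, 1 of length 2. Total 3.

3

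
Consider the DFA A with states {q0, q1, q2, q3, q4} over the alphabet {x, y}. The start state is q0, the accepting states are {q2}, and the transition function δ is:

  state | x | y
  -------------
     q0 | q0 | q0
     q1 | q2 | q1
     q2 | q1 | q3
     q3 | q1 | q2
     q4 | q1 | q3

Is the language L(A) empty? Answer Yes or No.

The states reachable from the start state are {q0}.
None of the accepting states {q2} is reachable, so no string is accepted and L(A) = ∅.

Yes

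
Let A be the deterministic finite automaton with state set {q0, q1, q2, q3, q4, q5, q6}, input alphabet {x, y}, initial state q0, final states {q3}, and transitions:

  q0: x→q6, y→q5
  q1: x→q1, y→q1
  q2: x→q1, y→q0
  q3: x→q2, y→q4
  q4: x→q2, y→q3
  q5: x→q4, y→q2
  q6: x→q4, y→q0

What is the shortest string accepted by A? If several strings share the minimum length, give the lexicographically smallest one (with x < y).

xxy

A breadth-first search from q0 reaches an accepting state first via the path q0 → q6 → q4 → q3 on input xxy.
No string of length < 3 is accepted (BFS exhausts all shorter strings without reaching an accepting state), and xxy is the lexicographically least accepting string of length 3.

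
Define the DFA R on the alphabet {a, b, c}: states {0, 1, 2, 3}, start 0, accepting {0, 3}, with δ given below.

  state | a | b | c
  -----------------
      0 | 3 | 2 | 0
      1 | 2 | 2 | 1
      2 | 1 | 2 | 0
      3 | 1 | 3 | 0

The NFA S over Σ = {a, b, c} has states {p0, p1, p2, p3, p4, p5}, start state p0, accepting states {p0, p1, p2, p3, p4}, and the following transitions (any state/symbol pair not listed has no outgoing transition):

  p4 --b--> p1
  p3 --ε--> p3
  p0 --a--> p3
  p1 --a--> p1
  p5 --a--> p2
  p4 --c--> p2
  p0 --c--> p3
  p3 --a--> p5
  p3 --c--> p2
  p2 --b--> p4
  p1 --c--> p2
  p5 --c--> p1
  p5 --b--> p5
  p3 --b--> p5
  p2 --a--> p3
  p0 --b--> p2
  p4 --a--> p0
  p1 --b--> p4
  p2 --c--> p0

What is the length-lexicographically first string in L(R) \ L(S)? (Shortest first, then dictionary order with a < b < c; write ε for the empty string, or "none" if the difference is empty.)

ab

The string ab is accepted by R but not by S.
No shorter string lies in the difference, and ab is the lexicographically first length-2 string in L(R) \ L(S).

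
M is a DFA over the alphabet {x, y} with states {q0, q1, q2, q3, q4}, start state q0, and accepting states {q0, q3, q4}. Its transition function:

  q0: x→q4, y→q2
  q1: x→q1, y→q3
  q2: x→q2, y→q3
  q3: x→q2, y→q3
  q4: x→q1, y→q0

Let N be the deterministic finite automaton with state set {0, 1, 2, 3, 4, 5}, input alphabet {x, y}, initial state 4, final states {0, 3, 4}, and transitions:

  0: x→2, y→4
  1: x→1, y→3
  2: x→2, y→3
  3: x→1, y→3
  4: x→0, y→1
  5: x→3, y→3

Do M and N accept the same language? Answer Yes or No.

Exploring the product automaton M × N from the start pair (q0, 4), following both machines on each input symbol, reaches 5 state pairs: (q0, 4), (q4, 0), (q2, 1), (q1, 2), (q3, 3).
M accepts in {q0, q3, q4} and N accepts in {0, 3, 4}. In every reachable pair the two components are either both accepting — (q0, 4), (q4, 0), (q3, 3) — or both non-accepting, so no string is accepted by exactly one of the machines: L(M) \ L(N) and L(N) \ L(M) are both empty.
Hence every string is accepted by M iff it is accepted by N, and the two languages coincide.

Yes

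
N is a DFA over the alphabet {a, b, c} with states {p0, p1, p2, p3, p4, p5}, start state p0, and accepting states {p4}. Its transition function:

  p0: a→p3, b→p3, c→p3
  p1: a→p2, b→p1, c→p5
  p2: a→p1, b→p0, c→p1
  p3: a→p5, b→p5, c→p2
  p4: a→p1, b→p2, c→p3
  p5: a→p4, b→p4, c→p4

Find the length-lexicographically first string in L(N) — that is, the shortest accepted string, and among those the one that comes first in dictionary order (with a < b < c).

aaa

A breadth-first search from p0 reaches an accepting state first via the path p0 → p3 → p5 → p4 on input aaa.
No string of length < 3 is accepted (BFS exhausts all shorter strings without reaching an accepting state), and aaa is the lexicographically least accepting string of length 3.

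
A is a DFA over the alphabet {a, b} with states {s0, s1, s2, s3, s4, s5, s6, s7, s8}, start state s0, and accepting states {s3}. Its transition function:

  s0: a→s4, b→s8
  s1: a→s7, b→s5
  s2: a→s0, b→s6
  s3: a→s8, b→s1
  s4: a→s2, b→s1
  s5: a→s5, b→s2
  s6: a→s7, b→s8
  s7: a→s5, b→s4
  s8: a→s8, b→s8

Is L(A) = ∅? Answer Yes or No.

Yes

The states reachable from the start state are {s0, s1, s2, s4, s5, s6, s7, s8}.
None of the accepting states {s3} is reachable, so no string is accepted and L(A) = ∅.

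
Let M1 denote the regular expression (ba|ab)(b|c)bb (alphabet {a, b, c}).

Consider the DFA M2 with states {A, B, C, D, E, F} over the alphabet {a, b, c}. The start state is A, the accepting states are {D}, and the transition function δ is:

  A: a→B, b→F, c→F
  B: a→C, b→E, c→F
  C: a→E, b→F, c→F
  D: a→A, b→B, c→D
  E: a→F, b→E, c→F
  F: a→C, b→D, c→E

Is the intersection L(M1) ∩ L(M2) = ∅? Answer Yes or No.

Yes

Converting the expression M1 to a DFA (subset construction, then merging equivalent states) gives the minimal DFA with states {r0, r1, r2, r3, r4, r5, r6, r7}, start state r0, accepting states {r7} and transitions r0: a→r1, b→r2, c→r3; r1: a→r3, b→r4, c→r3; r2: a→r4, b→r3, c→r3; r3: a→r3, b→r3, c→r3; r4: a→r3, b→r5, c→r5; r5: a→r3, b→r6, c→r3; r6: a→r3, b→r7, c→r3; r7: a→r3, b→r3, c→r3.
Exploring the product automaton M1 × M2 from the start pair (r0, A), following both machines on each input symbol, reaches 17 state pairs: (r0, A), (r1, B), (r2, F), (r3, F), (r3, C), (r4, E), (r4, C), (r3, D), (r3, E), (r5, E), (r5, F), (r3, A), (r3, B), (r6, E), (r6, D), (r7, E), (r7, B).
M1 accepts in {r7} and M2 accepts in {D}; no reachable pair has both components accepting, so no string drives both machines to acceptance simultaneously and L(M1) ∩ L(M2) = ∅.
So no string is accepted by both, and the intersection is empty.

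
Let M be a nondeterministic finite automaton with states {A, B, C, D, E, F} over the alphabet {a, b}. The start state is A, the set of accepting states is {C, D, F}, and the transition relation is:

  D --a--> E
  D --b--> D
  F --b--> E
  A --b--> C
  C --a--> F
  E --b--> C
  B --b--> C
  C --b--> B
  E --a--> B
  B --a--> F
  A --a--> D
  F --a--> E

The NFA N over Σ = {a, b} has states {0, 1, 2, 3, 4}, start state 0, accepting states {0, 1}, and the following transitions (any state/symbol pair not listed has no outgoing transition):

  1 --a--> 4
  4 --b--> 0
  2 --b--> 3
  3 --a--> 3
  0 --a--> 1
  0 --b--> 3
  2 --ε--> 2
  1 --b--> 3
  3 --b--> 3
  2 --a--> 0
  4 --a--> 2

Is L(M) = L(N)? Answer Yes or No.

The string b is accepted by M but rejected by N.
So L(M) ≠ L(N).

No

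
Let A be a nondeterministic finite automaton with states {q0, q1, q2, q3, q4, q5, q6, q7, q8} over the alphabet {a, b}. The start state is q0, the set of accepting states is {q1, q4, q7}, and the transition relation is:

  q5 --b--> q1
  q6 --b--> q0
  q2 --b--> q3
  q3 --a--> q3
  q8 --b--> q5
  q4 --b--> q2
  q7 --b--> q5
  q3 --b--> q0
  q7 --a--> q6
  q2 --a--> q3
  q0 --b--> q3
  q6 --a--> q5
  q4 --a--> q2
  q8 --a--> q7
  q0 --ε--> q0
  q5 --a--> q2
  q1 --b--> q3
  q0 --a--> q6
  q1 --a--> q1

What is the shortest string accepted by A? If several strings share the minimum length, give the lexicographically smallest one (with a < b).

aab

A breadth-first search from q0 reaches an accepting state first via the path q0 → q6 → q5 → q1 on input aab.
No string of length < 3 is accepted (BFS exhausts all shorter strings without reaching an accepting state), and aab is the lexicographically least accepting string of length 3.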